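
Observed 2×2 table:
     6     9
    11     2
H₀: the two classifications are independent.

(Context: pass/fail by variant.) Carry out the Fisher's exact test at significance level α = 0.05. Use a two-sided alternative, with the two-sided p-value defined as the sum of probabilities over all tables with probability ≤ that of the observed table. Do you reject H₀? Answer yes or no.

Margins: r₁=15, r₂=13, c₁=17, c₂=11, n=28
p_obs = C(15,6)·C(13,11)/C(28,17); sum pmf over tables with pmf ≤ p_obs
p-value (two-sided) = 0.02376
At α=0.05: p < α → reject H₀

reject H₀: yes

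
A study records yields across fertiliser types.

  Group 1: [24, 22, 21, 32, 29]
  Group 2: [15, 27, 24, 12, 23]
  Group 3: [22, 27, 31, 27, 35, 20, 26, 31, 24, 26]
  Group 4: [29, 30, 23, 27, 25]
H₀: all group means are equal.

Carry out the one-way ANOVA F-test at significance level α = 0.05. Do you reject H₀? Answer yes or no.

reject H₀: no

Group means [25.60, 20.20, 26.90, 26.80], grand mean 25.280
SSB = Σnᵢ(x̄ᵢ−x̄)² = 167.340; SSW = ΣΣ(x−x̄ᵢ)² = 465.700
MSB = 167.340/3 = 55.7800; MSW = 465.700/21 = 22.1762
F = MSB/MSW = 2.5153
df = (3, 21)
p-value (upper-tail) = 0.08605
At α=0.05: p ≥ α → fail to reject H₀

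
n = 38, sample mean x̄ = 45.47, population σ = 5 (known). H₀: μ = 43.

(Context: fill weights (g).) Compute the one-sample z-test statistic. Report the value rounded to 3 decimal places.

SE = σ/√n = 5/√38 = 0.8111
z = (x̄−μ₀)/SE = (45.47−43)/0.8111 = 3.0452

test statistic = 3.045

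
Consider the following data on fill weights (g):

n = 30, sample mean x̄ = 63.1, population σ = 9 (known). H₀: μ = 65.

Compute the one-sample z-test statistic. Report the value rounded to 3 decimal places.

test statistic = -1.156

SE = σ/√n = 9/√30 = 1.6432
z = (x̄−μ₀)/SE = (63.1−65)/1.6432 = -1.1563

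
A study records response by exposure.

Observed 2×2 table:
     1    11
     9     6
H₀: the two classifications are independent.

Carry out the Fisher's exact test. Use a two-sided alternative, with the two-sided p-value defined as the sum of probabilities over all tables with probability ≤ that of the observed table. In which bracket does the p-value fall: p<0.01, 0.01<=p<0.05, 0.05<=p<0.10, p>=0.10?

p-value bracket: 0.01<=p<0.05

Margins: r₁=12, r₂=15, c₁=10, c₂=17, n=27
p_obs = C(12,1)·C(15,9)/C(27,10); sum pmf over tables with pmf ≤ p_obs
p-value (two-sided) = 0.01404
→ bracket: 0.01<=p<0.05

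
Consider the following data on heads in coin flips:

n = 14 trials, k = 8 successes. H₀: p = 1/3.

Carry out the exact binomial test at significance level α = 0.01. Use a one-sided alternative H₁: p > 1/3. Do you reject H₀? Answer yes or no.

reject H₀: no

Exact binomial: n=14, k=8, p₀=1/3=0.3333
P(X≥8) from Σ C(n,i)·p₀^i·(1−p₀)^(n−i)
p-value (one-sided, H₁ greater) = 0.05762
At α=0.01: p ≥ α → fail to reject H₀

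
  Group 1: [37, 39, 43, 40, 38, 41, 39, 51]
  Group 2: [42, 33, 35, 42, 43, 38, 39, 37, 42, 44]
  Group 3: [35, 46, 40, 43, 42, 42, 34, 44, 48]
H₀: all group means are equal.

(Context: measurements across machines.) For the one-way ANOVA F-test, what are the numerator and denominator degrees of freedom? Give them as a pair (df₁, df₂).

degrees of freedom = [2, 24]

k = 3 groups, N = 27 total
df = (k−1, N−k) = (3−1, 27−3) = (2, 24)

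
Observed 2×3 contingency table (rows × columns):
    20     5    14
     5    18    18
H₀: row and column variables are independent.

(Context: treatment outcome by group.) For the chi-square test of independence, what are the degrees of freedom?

df = (r−1)(c−1) = (2−1)·(3−1) = 2

degrees of freedom = 2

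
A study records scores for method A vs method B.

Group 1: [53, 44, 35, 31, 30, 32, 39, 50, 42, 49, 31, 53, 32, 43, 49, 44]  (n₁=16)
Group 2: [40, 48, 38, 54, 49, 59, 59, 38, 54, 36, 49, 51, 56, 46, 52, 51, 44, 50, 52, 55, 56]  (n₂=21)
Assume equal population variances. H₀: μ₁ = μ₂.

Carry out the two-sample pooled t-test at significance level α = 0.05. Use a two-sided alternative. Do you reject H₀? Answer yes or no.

reject H₀: yes

x̄₁=41.062, s₁=8.338, n₁=16
x̄₂=49.381, s₂=6.837, n₂=21
s_p² = [15·8.338² + 20·6.837²]/35 = 56.5111
SE = √(s_p²·(1/16+1/21)) = 2.4946
t = (41.062−49.381)/2.4946 = -3.3346
df = 35
p-value (two-sided) = 0.00203
At α=0.05: p < α → reject H₀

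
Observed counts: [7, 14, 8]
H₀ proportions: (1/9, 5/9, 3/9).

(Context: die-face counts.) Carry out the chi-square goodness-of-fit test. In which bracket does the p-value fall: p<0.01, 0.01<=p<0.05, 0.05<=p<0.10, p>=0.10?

n = 29; E_i = n·p_i = [3.22, 16.11, 9.67]
χ² = (7−3.22)²/3.22 + (14−16.11)²/16.11 + (8−9.67)²/9.67 = 4.9931
df = 2
p-value (upper-tail) = 0.08237
→ bracket: 0.05<=p<0.10

p-value bracket: 0.05<=p<0.10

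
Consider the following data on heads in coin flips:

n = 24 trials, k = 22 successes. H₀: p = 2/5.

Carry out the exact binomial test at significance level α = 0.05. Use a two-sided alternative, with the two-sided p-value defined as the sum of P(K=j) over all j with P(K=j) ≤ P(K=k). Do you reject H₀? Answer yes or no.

reject H₀: yes

Exact binomial: n=24, k=22, p₀=2/5=0.4000
P(X=j) = C(n,j)·p₀^j·(1−p₀)^(n−j); p = Σ P(X=j) over j with P(X=j) ≤ P(X=22)
p-value (two-sided) = 0.00000
At α=0.05: p < α → reject H₀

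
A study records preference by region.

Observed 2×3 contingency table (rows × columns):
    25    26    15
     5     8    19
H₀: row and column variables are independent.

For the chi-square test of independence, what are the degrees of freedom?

degrees of freedom = 2

df = (r−1)(c−1) = (2−1)·(3−1) = 2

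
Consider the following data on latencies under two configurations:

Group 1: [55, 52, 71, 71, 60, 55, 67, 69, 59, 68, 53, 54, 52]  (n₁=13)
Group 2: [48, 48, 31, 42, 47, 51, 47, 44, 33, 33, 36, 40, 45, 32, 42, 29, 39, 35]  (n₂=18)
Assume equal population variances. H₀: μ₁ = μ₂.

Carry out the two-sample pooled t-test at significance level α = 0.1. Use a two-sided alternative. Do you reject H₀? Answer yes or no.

x̄₁=60.462, s₁=7.623, n₁=13
x̄₂=40.111, s₂=6.868, n₂=18
s_p² = [12·7.623² + 17·6.868²]/29 = 51.6899
SE = √(s_p²·(1/13+1/18)) = 2.6168
t = (60.462−40.111)/2.6168 = 7.7767
df = 29
p-value (two-sided) = 0.00000
At α=0.1: p < α → reject H₀

reject H₀: yes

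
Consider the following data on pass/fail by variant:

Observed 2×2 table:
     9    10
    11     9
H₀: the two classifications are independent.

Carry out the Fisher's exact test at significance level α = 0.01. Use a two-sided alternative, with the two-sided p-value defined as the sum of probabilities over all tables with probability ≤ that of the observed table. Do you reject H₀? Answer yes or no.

reject H₀: no

Margins: r₁=19, r₂=20, c₁=20, c₂=19, n=39
p_obs = C(19,9)·C(20,11)/C(39,20); sum pmf over tables with pmf ≤ p_obs
p-value (two-sided) = 0.75237
At α=0.01: p ≥ α → fail to reject H₀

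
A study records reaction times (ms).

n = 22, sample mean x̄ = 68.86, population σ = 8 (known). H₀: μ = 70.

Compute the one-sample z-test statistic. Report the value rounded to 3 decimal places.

test statistic = -0.668

SE = σ/√n = 8/√22 = 1.7056
z = (x̄−μ₀)/SE = (68.86−70)/1.7056 = -0.6684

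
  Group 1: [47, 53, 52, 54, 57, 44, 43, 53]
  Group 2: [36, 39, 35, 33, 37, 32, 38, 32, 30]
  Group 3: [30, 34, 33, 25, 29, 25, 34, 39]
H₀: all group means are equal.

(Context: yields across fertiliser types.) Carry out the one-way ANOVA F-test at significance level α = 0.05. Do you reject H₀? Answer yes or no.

Group means [50.38, 34.67, 31.12], grand mean 38.560
SSB = Σnᵢ(x̄ᵢ−x̄)² = 1695.410; SSW = ΣΣ(x−x̄ᵢ)² = 418.750
MSB = 1695.410/2 = 847.7050; MSW = 418.750/22 = 19.0341
F = MSB/MSW = 44.5361
df = (2, 22)
p-value (upper-tail) = 0.00000
At α=0.05: p < α → reject H₀

reject H₀: yes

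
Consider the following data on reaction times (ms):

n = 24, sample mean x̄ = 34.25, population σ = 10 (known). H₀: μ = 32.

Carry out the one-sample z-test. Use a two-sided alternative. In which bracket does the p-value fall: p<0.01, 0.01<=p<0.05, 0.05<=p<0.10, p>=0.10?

SE = σ/√n = 10/√24 = 2.0412
z = (x̄−μ₀)/SE = (34.25−32)/2.0412 = 1.1023
p-value (two-sided) = 0.27034
→ bracket: p>=0.10

p-value bracket: p>=0.10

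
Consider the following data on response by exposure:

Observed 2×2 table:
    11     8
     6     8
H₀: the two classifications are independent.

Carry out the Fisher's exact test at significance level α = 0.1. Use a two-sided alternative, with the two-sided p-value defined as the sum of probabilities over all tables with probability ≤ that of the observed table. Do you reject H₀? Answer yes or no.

Margins: r₁=19, r₂=14, c₁=17, c₂=16, n=33
p_obs = C(19,11)·C(14,6)/C(33,17); sum pmf over tables with pmf ≤ p_obs
p-value (two-sided) = 0.49053
At α=0.1: p ≥ α → fail to reject H₀

reject H₀: no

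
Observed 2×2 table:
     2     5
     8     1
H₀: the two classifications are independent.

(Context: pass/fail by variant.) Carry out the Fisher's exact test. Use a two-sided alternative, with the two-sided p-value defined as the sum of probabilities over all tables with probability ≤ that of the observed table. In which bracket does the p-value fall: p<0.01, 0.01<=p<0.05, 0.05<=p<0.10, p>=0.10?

p-value bracket: 0.01<=p<0.05

Margins: r₁=7, r₂=9, c₁=10, c₂=6, n=16
p_obs = C(7,2)·C(9,8)/C(16,10); sum pmf over tables with pmf ≤ p_obs
p-value (two-sided) = 0.03497
→ bracket: 0.01<=p<0.05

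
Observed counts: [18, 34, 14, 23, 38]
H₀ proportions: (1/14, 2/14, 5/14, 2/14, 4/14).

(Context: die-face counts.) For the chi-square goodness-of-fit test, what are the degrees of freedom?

degrees of freedom = 4

df = k − 1 = 5 − 1 = 4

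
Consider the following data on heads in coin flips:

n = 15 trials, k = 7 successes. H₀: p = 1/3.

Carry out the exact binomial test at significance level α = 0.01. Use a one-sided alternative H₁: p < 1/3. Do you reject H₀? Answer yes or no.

Exact binomial: n=15, k=7, p₀=1/3=0.3333
P(X≤7) from Σ C(n,i)·p₀^i·(1−p₀)^(n−i)
p-value (one-sided, H₁ less) = 0.91177
At α=0.01: p ≥ α → fail to reject H₀

reject H₀: no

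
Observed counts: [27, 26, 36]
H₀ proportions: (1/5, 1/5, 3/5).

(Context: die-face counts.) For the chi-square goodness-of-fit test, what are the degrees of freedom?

degrees of freedom = 2

df = k − 1 = 3 − 1 = 2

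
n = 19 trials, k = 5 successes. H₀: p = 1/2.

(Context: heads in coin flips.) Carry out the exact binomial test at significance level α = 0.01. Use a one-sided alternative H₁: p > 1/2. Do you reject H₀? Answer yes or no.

reject H₀: no

Exact binomial: n=19, k=5, p₀=1/2=0.5000
P(X≥5) from Σ C(n,i)·p₀^i·(1−p₀)^(n−i)
p-value (one-sided, H₁ greater) = 0.99039
At α=0.01: p ≥ α → fail to reject H₀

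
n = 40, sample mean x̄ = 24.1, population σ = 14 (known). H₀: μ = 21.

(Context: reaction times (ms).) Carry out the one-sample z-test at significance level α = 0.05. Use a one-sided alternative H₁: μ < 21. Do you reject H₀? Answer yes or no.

SE = σ/√n = 14/√40 = 2.2136
z = (x̄−μ₀)/SE = (24.1−21)/2.2136 = 1.4004
p-value (one-sided, H₁ less) = 0.91931
At α=0.05: p ≥ α → fail to reject H₀

reject H₀: no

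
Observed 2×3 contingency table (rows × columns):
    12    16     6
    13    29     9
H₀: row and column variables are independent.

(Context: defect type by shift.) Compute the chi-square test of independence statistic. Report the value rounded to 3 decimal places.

test statistic = 1.037

Row totals [34, 51], col totals [25, 45, 15], n=85
χ² = (12−10.00)²/10.00 + (16−18.00)²/18.00 + (6−6.00)²/6.00 + (13−15.00)²/15.00 + (29−27.00)²/27.00 + (9−9.00)²/9.00 = 1.0370
df = 2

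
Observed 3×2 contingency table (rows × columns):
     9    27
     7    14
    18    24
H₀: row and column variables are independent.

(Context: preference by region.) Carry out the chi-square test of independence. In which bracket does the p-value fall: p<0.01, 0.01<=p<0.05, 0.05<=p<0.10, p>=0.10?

Row totals [36, 21, 42], col totals [34, 65], n=99
χ² = (9−12.36)²/12.36 + (27−23.64)²/23.64 + (7−7.21)²/7.21 + (14−13.79)²/13.79 + (18−14.42)²/14.42 + (24−27.58)²/27.58 = 2.7534
df = 2
p-value (upper-tail) = 0.25241
→ bracket: p>=0.10

p-value bracket: p>=0.10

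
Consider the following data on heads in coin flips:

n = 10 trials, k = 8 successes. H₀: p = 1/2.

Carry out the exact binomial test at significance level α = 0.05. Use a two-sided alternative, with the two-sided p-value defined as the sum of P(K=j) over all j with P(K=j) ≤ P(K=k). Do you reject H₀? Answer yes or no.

Exact binomial: n=10, k=8, p₀=1/2=0.5000
P(X=j) = C(n,j)·p₀^j·(1−p₀)^(n−j); p = Σ P(X=j) over j with P(X=j) ≤ P(X=8)
p-value (two-sided) = 0.10938
At α=0.05: p ≥ α → fail to reject H₀

reject H₀: no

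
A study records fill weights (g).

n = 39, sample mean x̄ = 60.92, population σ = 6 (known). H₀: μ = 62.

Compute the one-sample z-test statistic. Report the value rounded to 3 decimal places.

test statistic = -1.124

SE = σ/√n = 6/√39 = 0.9608
z = (x̄−μ₀)/SE = (60.92−62)/0.9608 = -1.1241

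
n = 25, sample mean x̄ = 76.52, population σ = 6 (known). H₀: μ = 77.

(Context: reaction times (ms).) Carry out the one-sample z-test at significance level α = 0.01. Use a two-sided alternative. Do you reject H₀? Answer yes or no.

SE = σ/√n = 6/√25 = 1.2000
z = (x̄−μ₀)/SE = (76.52−77)/1.2000 = -0.4000
p-value (two-sided) = 0.68916
At α=0.01: p ≥ α → fail to reject H₀

reject H₀: no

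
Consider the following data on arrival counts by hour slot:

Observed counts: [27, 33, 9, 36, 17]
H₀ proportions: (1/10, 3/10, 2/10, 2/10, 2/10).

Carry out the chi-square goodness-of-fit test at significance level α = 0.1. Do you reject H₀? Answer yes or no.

reject H₀: yes

n = 122; E_i = n·p_i = [12.20, 36.60, 24.40, 24.40, 24.40]
χ² = (27−12.20)²/12.20 + (33−36.60)²/36.60 + (9−24.40)²/24.40 + (36−24.40)²/24.40 + (17−24.40)²/24.40 = 35.7869
df = 4
p-value (upper-tail) = 0.00000
At α=0.1: p < α → reject H₀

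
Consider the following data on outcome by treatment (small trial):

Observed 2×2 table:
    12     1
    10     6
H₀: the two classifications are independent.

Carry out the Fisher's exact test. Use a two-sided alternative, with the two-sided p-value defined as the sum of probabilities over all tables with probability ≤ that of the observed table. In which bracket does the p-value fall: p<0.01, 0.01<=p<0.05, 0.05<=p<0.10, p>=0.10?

Margins: r₁=13, r₂=16, c₁=22, c₂=7, n=29
p_obs = C(13,12)·C(16,10)/C(29,22); sum pmf over tables with pmf ≤ p_obs
p-value (two-sided) = 0.09272
→ bracket: 0.05<=p<0.10

p-value bracket: 0.05<=p<0.10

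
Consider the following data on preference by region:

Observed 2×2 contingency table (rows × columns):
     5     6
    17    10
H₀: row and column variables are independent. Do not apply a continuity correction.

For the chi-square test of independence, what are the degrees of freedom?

degrees of freedom = 1

df = (r−1)(c−1) = (2−1)·(2−1) = 1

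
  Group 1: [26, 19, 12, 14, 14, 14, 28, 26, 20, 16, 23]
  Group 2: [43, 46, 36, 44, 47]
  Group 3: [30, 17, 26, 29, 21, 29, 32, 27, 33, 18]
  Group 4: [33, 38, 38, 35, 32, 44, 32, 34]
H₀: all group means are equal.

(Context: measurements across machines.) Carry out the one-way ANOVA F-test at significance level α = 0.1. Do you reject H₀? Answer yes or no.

reject H₀: yes

Group means [19.27, 43.20, 26.20, 35.75], grand mean 28.706
SSB = Σnᵢ(x̄ᵢ−x̄)² = 2488.977; SSW = ΣΣ(x−x̄ᵢ)² = 810.082
MSB = 2488.977/3 = 829.6590; MSW = 810.082/30 = 27.0027
F = MSB/MSW = 30.7250
df = (3, 30)
p-value (upper-tail) = 0.00000
At α=0.1: p < α → reject H₀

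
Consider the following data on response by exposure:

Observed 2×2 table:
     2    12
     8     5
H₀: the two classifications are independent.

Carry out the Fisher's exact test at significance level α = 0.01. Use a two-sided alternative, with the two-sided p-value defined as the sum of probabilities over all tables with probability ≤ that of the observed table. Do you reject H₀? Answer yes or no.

reject H₀: no

Margins: r₁=14, r₂=13, c₁=10, c₂=17, n=27
p_obs = C(14,2)·C(13,8)/C(27,10); sum pmf over tables with pmf ≤ p_obs
p-value (two-sided) = 0.01831
At α=0.01: p ≥ α → fail to reject H₀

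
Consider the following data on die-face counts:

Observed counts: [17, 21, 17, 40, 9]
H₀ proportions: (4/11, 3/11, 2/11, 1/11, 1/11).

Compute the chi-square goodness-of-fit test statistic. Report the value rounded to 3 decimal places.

test statistic = 112.272

n = 104; E_i = n·p_i = [37.82, 28.36, 18.91, 9.45, 9.45]
χ² = (17−37.82)²/37.82 + (21−28.36)²/28.36 + (17−18.91)²/18.91 + (40−9.45)²/9.45 + (9−9.45)²/9.45 = 112.2716
df = 4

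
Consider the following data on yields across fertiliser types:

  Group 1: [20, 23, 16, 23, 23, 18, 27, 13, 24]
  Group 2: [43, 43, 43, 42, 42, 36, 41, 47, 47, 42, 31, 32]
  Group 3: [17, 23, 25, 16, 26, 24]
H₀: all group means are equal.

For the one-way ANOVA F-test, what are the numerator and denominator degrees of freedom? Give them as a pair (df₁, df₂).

k = 3 groups, N = 27 total
df = (k−1, N−k) = (3−1, 27−3) = (2, 24)

degrees of freedom = [2, 24]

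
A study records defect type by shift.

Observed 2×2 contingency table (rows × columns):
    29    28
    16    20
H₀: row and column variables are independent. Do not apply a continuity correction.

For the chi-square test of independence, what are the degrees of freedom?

df = (r−1)(c−1) = (2−1)·(2−1) = 1

degrees of freedom = 1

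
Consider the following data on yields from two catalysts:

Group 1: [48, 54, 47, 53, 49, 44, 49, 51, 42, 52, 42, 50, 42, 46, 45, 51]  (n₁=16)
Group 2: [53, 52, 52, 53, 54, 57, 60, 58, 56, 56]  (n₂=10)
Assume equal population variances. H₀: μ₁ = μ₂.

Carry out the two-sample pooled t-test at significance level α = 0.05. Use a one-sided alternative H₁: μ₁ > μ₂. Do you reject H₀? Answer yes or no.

x̄₁=47.812, s₁=3.987, n₁=16
x̄₂=55.100, s₂=2.726, n₂=10
s_p² = [15·3.987² + 9·2.726²]/24 = 12.7224
SE = √(s_p²·(1/16+1/10)) = 1.4378
t = (47.812−55.100)/1.4378 = -5.0684
df = 24
p-value (one-sided, H₁ greater) = 0.99998
At α=0.05: p ≥ α → fail to reject H₀

reject H₀: no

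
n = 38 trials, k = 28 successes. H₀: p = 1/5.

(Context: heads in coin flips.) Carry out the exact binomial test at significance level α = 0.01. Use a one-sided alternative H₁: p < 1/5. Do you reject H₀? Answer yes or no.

reject H₀: no

Exact binomial: n=38, k=28, p₀=1/5=0.2000
P(X≤28) from Σ C(n,i)·p₀^i·(1−p₀)^(n−i)
p-value (one-sided, H₁ less) = 1.00000
At α=0.01: p ≥ α → fail to reject H₀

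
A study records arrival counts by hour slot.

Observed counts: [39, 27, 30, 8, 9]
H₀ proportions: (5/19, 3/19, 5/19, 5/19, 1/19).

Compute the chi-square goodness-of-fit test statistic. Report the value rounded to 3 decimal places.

n = 113; E_i = n·p_i = [29.74, 17.84, 29.74, 29.74, 5.95]
χ² = (39−29.74)²/29.74 + (27−17.84)²/17.84 + (30−29.74)²/29.74 + (8−29.74)²/29.74 + (9−5.95)²/5.95 = 25.0442
df = 4

test statistic = 25.044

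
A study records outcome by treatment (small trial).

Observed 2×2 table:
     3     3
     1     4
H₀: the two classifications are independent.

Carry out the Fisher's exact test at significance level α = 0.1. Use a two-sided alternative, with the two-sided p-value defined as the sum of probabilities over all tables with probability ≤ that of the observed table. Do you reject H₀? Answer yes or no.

reject H₀: no

Margins: r₁=6, r₂=5, c₁=4, c₂=7, n=11
p_obs = C(6,3)·C(5,1)/C(11,4); sum pmf over tables with pmf ≤ p_obs
p-value (two-sided) = 0.54545
At α=0.1: p ≥ α → fail to reject H₀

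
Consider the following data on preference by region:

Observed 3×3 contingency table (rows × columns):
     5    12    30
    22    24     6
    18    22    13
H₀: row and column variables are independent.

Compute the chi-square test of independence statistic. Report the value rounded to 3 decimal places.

test statistic = 34.316

Row totals [47, 52, 53], col totals [45, 58, 49], n=152
χ² = (5−13.91)²/13.91 + (12−17.93)²/17.93 + (30−15.15)²/15.15 + (22−15.39)²/15.39 + (24−19.84)²/19.84 + (6−16.76)²/16.76 + (18−15.69)²/15.69 + (22−20.22)²/20.22 + (13−17.09)²/17.09 = 34.3157
df = 4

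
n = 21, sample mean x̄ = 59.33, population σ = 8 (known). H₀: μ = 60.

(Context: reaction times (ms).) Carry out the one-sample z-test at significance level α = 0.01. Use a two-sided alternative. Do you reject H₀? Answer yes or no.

SE = σ/√n = 8/√21 = 1.7457
z = (x̄−μ₀)/SE = (59.33−60)/1.7457 = -0.3838
p-value (two-sided) = 0.70113
At α=0.01: p ≥ α → fail to reject H₀

reject H₀: no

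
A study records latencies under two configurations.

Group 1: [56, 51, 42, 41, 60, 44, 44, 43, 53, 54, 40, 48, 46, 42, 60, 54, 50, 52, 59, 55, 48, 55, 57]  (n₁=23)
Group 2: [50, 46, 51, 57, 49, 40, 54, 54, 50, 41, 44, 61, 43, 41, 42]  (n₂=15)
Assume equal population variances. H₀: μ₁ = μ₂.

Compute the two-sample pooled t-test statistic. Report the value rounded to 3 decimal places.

test statistic = 0.922

x̄₁=50.174, s₁=6.450, n₁=23
x̄₂=48.200, s₂=6.450, n₂=15
s_p² = [22·6.450² + 14·6.450²]/36 = 41.6029
SE = √(s_p²·(1/23+1/15)) = 2.1406
t = (50.174−48.200)/2.1406 = 0.9221
df = 36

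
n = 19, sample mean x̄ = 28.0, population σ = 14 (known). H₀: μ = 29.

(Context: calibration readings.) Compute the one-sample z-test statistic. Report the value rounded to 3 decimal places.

SE = σ/√n = 14/√19 = 3.2118
z = (x̄−μ₀)/SE = (28.0−29)/3.2118 = -0.3113

test statistic = -0.311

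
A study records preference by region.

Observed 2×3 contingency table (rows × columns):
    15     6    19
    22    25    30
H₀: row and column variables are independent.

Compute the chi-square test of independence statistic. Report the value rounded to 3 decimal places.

Row totals [40, 77], col totals [37, 31, 49], n=117
χ² = (15−12.65)²/12.65 + (6−10.60)²/10.60 + (19−16.75)²/16.75 + (22−24.35)²/24.35 + (25−20.40)²/20.40 + (30−32.25)²/32.25 = 4.1534
df = 2

test statistic = 4.153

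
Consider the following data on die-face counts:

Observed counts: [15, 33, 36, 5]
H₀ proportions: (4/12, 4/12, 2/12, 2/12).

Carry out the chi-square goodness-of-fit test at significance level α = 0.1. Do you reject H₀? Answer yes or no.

n = 89; E_i = n·p_i = [29.67, 29.67, 14.83, 14.83]
χ² = (15−29.67)²/29.67 + (33−29.67)²/29.67 + (36−14.83)²/14.83 + (5−14.83)²/14.83 = 44.3483
df = 3
p-value (upper-tail) = 0.00000
At α=0.1: p < α → reject H₀

reject H₀: yes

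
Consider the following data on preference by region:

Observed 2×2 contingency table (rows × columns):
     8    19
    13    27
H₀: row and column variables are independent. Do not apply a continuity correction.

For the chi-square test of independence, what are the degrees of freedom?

degrees of freedom = 1

df = (r−1)(c−1) = (2−1)·(2−1) = 1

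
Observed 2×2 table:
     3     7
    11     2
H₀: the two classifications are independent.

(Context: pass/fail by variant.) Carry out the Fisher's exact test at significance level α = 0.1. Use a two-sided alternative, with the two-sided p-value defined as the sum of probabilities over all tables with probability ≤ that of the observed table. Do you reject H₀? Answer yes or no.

reject H₀: yes

Margins: r₁=10, r₂=13, c₁=14, c₂=9, n=23
p_obs = C(10,3)·C(13,11)/C(23,14); sum pmf over tables with pmf ≤ p_obs
p-value (two-sided) = 0.01306
At α=0.1: p < α → reject H₀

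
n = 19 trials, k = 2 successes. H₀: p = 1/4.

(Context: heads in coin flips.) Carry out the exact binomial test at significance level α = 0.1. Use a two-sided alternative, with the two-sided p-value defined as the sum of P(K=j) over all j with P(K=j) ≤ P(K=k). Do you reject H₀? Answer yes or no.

Exact binomial: n=19, k=2, p₀=1/4=0.2500
P(X=j) = C(n,j)·p₀^j·(1−p₀)^(n−j); p = Σ P(X=j) over j with P(X=j) ≤ P(X=2)
p-value (two-sided) = 0.18880
At α=0.1: p ≥ α → fail to reject H₀

reject H₀: no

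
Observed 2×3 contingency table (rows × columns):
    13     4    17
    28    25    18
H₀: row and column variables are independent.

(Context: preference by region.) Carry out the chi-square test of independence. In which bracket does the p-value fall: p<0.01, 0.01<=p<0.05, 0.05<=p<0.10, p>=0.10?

Row totals [34, 71], col totals [41, 29, 35], n=105
χ² = (13−13.28)²/13.28 + (4−9.39)²/9.39 + (17−11.33)²/11.33 + (28−27.72)²/27.72 + (25−19.61)²/19.61 + (18−23.67)²/23.67 = 8.7748
df = 2
p-value (upper-tail) = 0.01243
→ bracket: 0.01<=p<0.05

p-value bracket: 0.01<=p<0.05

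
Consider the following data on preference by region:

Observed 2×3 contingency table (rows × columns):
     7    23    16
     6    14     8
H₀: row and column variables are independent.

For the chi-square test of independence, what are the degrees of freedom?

degrees of freedom = 2

df = (r−1)(c−1) = (2−1)·(3−1) = 2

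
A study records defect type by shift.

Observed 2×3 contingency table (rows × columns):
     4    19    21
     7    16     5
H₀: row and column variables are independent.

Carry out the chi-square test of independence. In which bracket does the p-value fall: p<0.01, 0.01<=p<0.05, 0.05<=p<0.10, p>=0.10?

p-value bracket: 0.01<=p<0.05

Row totals [44, 28], col totals [11, 35, 26], n=72
χ² = (4−6.72)²/6.72 + (19−21.39)²/21.39 + (21−15.89)²/15.89 + (7−4.28)²/4.28 + (16−13.61)²/13.61 + (5−10.11)²/10.11 = 7.7486
df = 2
p-value (upper-tail) = 0.02077
→ bracket: 0.01<=p<0.05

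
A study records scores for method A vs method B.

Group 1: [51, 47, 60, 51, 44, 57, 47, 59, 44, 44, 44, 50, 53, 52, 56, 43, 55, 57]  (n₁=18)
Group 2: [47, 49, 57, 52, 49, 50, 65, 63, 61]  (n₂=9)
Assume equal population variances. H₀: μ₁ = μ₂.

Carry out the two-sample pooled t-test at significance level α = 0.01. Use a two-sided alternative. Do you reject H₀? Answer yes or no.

reject H₀: no

x̄₁=50.778, s₁=5.714, n₁=18
x̄₂=54.778, s₂=6.833, n₂=9
s_p² = [17·5.714² + 8·6.833²]/25 = 37.1467
SE = √(s_p²·(1/18+1/9)) = 2.4882
t = (50.778−54.778)/2.4882 = -1.6076
df = 25
p-value (two-sided) = 0.12048
At α=0.01: p ≥ α → fail to reject H₀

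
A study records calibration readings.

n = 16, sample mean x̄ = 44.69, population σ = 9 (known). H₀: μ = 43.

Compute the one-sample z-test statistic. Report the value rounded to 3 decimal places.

test statistic = 0.751

SE = σ/√n = 9/√16 = 2.2500
z = (x̄−μ₀)/SE = (44.69−43)/2.2500 = 0.7511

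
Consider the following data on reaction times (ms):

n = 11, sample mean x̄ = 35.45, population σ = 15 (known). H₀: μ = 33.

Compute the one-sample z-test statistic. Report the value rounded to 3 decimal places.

SE = σ/√n = 15/√11 = 4.5227
z = (x̄−μ₀)/SE = (35.45−33)/4.5227 = 0.5417

test statistic = 0.542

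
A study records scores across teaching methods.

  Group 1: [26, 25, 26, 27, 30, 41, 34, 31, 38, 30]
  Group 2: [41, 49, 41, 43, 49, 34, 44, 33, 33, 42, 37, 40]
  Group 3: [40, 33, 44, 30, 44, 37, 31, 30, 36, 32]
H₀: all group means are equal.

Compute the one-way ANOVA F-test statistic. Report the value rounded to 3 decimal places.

test statistic = 8.664

Group means [30.80, 40.50, 35.70], grand mean 35.969
SSB = Σnᵢ(x̄ᵢ−x̄)² = 514.269; SSW = ΣΣ(x−x̄ᵢ)² = 860.700
MSB = 514.269/2 = 257.1344; MSW = 860.700/29 = 29.6793
F = MSB/MSW = 8.6638
df = (2, 29)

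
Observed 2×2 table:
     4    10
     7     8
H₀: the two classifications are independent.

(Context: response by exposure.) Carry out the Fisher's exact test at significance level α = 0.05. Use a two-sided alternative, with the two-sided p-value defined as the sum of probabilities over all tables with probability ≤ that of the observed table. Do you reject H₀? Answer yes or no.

Margins: r₁=14, r₂=15, c₁=11, c₂=18, n=29
p_obs = C(14,4)·C(15,7)/C(29,11); sum pmf over tables with pmf ≤ p_obs
p-value (two-sided) = 0.44973
At α=0.05: p ≥ α → fail to reject H₀

reject H₀: no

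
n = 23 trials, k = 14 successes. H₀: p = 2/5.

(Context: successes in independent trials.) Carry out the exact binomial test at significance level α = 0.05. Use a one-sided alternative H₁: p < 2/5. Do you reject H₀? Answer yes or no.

Exact binomial: n=23, k=14, p₀=2/5=0.4000
P(X≤14) from Σ C(n,i)·p₀^i·(1−p₀)^(n−i)
p-value (one-sided, H₁ less) = 0.98718
At α=0.05: p ≥ α → fail to reject H₀

reject H₀: no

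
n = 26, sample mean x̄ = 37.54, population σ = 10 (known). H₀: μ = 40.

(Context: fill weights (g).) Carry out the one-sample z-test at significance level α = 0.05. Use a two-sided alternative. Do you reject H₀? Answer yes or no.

SE = σ/√n = 10/√26 = 1.9612
z = (x̄−μ₀)/SE = (37.54−40)/1.9612 = -1.2544
p-value (two-sided) = 0.20971
At α=0.05: p ≥ α → fail to reject H₀

reject H₀: no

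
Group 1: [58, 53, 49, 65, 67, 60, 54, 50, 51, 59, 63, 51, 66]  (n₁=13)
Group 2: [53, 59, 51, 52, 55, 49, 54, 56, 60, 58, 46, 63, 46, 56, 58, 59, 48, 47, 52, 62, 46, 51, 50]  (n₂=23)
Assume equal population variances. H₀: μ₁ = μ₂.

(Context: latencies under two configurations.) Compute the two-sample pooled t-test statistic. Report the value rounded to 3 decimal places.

x̄₁=57.385, s₁=6.475, n₁=13
x̄₂=53.522, s₂=5.273, n₂=23
s_p² = [12·6.475² + 22·5.273²]/34 = 32.7887
SE = √(s_p²·(1/13+1/23)) = 1.9869
t = (57.385−53.522)/1.9869 = 1.9442
df = 34

test statistic = 1.944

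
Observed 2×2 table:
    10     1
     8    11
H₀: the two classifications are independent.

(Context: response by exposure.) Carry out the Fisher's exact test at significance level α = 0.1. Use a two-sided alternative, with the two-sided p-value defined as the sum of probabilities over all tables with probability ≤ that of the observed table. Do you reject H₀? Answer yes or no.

Margins: r₁=11, r₂=19, c₁=18, c₂=12, n=30
p_obs = C(11,10)·C(19,8)/C(30,18); sum pmf over tables with pmf ≤ p_obs
p-value (two-sided) = 0.01823
At α=0.1: p < α → reject H₀

reject H₀: yes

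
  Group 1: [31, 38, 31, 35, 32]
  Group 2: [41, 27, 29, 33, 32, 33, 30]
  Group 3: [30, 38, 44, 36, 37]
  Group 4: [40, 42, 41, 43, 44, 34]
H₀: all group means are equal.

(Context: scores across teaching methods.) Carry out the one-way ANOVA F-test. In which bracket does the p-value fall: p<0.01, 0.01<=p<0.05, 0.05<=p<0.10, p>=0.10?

Group means [33.40, 32.14, 37.00, 40.67], grand mean 35.696
SSB = Σnᵢ(x̄ᵢ−x̄)² = 271.479; SSW = ΣΣ(x−x̄ᵢ)² = 321.390
MSB = 271.479/3 = 90.4930; MSW = 321.390/19 = 16.9153
F = MSB/MSW = 5.3498
df = (3, 19)
p-value (upper-tail) = 0.00767
→ bracket: p<0.01

p-value bracket: p<0.01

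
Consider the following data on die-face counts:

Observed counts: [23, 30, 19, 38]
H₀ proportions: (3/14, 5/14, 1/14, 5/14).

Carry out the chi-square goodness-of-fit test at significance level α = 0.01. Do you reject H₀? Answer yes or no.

reject H₀: yes

n = 110; E_i = n·p_i = [23.57, 39.29, 7.86, 39.29]
χ² = (23−23.57)²/23.57 + (30−39.29)²/39.29 + (19−7.86)²/7.86 + (38−39.29)²/39.29 = 18.0533
df = 3
p-value (upper-tail) = 0.00043
At α=0.01: p < α → reject H₀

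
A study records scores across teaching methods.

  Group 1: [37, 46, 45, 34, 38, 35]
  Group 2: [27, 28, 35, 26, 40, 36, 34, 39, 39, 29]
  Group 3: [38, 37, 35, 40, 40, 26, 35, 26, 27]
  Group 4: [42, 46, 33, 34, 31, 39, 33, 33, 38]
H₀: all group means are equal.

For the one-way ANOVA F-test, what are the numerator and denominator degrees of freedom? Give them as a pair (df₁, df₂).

degrees of freedom = [3, 30]

k = 4 groups, N = 34 total
df = (k−1, N−k) = (4−1, 34−4) = (3, 30)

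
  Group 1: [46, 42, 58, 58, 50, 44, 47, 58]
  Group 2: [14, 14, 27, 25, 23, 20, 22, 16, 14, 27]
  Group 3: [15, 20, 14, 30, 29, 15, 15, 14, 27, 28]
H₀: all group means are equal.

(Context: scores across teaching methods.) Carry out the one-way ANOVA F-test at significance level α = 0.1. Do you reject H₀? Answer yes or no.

Group means [50.38, 20.20, 20.70], grand mean 29.000
SSB = Σnᵢ(x̄ᵢ−x̄)² = 5118.425; SSW = ΣΣ(x−x̄ᵢ)² = 1011.575
MSB = 5118.425/2 = 2559.2125; MSW = 1011.575/25 = 40.4630
F = MSB/MSW = 63.2482
df = (2, 25)
p-value (upper-tail) = 0.00000
At α=0.1: p < α → reject H₀

reject H₀: yes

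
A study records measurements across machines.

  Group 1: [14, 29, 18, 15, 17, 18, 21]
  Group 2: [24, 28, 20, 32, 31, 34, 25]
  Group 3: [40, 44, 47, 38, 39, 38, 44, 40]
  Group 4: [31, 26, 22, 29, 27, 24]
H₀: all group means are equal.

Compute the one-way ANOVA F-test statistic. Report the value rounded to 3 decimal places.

Group means [18.86, 27.71, 41.25, 26.50], grand mean 29.107
SSB = Σnᵢ(x̄ᵢ−x̄)² = 1969.393; SSW = ΣΣ(x−x̄ᵢ)² = 431.286
MSB = 1969.393/3 = 656.4643; MSW = 431.286/24 = 17.9702
F = MSB/MSW = 36.5306
df = (3, 24)

test statistic = 36.531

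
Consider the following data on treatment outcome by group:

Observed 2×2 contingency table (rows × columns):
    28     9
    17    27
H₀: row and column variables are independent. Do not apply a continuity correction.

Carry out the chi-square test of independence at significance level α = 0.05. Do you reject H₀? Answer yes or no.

Row totals [37, 44], col totals [45, 36], n=81
χ² = (28−20.56)²/20.56 + (9−16.44)²/16.44 + (17−24.44)²/24.44 + (27−19.56)²/19.56 = 11.1674
df = 1
p-value (upper-tail) = 0.00083
At α=0.05: p < α → reject H₀

reject H₀: yes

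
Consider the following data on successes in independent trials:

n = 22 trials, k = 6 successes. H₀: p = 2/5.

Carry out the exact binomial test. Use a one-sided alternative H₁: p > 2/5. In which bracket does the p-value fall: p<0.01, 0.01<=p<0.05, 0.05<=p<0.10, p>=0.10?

p-value bracket: p>=0.10

Exact binomial: n=22, k=6, p₀=2/5=0.4000
P(X≥6) from Σ C(n,i)·p₀^i·(1−p₀)^(n−i)
p-value (one-sided, H₁ greater) = 0.92777
→ bracket: p>=0.10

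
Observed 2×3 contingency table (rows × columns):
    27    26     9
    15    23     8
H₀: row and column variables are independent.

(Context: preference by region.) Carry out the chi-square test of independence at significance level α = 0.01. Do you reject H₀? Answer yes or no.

Row totals [62, 46], col totals [42, 49, 17], n=108
χ² = (27−24.11)²/24.11 + (26−28.13)²/28.13 + (9−9.76)²/9.76 + (15−17.89)²/17.89 + (23−20.87)²/20.87 + (8−7.24)²/7.24 = 1.3299
df = 2
p-value (upper-tail) = 0.51430
At α=0.01: p ≥ α → fail to reject H₀

reject H₀: no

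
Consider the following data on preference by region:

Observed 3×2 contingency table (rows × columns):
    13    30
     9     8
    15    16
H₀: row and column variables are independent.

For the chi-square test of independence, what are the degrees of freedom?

degrees of freedom = 2

df = (r−1)(c−1) = (3−1)·(2−1) = 2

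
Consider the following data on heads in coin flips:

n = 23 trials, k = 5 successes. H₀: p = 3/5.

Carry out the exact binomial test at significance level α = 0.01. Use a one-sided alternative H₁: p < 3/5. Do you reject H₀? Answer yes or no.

reject H₀: yes

Exact binomial: n=23, k=5, p₀=3/5=0.6000
P(X≤5) from Σ C(n,i)·p₀^i·(1−p₀)^(n−i)
p-value (one-sided, H₁ less) = 0.00022
At α=0.01: p < α → reject H₀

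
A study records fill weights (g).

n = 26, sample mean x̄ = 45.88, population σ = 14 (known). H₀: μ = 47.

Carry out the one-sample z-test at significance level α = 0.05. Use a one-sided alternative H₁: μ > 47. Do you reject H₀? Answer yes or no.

SE = σ/√n = 14/√26 = 2.7456
z = (x̄−μ₀)/SE = (45.88−47)/2.7456 = -0.4079
p-value (one-sided, H₁ greater) = 0.65833
At α=0.05: p ≥ α → fail to reject H₀

reject H₀: no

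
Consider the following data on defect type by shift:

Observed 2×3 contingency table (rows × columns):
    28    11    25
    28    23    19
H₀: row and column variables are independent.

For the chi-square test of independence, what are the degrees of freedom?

degrees of freedom = 2

df = (r−1)(c−1) = (2−1)·(3−1) = 2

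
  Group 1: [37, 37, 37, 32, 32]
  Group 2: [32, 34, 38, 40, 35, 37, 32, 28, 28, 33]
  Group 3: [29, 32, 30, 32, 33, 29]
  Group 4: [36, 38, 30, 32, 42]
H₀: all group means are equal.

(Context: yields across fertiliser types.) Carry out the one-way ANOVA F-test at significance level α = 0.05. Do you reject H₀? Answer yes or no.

Group means [35.00, 33.70, 30.83, 35.60], grand mean 33.654
SSB = Σnᵢ(x̄ᵢ−x̄)² = 75.751; SSW = ΣΣ(x−x̄ᵢ)² = 278.133
MSB = 75.751/3 = 25.2504; MSW = 278.133/22 = 12.6424
F = MSB/MSW = 1.9973
df = (3, 22)
p-value (upper-tail) = 0.14382
At α=0.05: p ≥ α → fail to reject H₀

reject H₀: no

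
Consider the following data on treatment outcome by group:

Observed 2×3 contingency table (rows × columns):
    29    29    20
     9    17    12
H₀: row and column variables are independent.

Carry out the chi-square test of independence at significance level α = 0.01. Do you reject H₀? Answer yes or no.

Row totals [78, 38], col totals [38, 46, 32], n=116
χ² = (29−25.55)²/25.55 + (29−30.93)²/30.93 + (20−21.52)²/21.52 + (9−12.45)²/12.45 + (17−15.07)²/15.07 + (12−10.48)²/10.48 = 2.1152
df = 2
p-value (upper-tail) = 0.34730
At α=0.01: p ≥ α → fail to reject H₀

reject H₀: no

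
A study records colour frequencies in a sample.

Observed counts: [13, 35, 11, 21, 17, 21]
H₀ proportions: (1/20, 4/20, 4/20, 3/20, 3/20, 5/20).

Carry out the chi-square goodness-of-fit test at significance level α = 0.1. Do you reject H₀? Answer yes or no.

reject H₀: yes

n = 118; E_i = n·p_i = [5.90, 23.60, 23.60, 17.70, 17.70, 29.50]
χ² = (13−5.90)²/5.90 + (35−23.60)²/23.60 + (11−23.60)²/23.60 + (21−17.70)²/17.70 + (17−17.70)²/17.70 + (21−29.50)²/29.50 = 23.8701
df = 5
p-value (upper-tail) = 0.00023
At α=0.1: p < α → reject H₀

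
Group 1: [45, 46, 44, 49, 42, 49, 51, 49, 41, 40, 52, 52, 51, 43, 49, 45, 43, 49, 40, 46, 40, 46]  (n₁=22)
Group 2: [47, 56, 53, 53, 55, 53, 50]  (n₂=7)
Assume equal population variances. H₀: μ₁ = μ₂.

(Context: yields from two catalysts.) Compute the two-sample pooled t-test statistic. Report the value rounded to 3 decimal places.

test statistic = -3.870

x̄₁=46.000, s₁=4.024, n₁=22
x̄₂=52.429, s₂=3.047, n₂=7
s_p² = [21·4.024² + 6·3.047²]/27 = 14.6561
SE = √(s_p²·(1/22+1/7)) = 1.6613
t = (46.000−52.429)/1.6613 = -3.8696
df = 27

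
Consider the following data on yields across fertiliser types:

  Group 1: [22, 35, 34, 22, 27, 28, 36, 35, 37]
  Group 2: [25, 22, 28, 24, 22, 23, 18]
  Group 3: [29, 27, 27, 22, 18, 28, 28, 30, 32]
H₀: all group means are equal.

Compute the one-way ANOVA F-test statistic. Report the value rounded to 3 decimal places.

Group means [30.67, 23.14, 26.78], grand mean 27.160
SSB = Σnᵢ(x̄ᵢ−x̄)² = 224.947; SSW = ΣΣ(x−x̄ᵢ)² = 490.413
MSB = 224.947/2 = 112.4737; MSW = 490.413/22 = 22.2915
F = MSB/MSW = 5.0456
df = (2, 22)

test statistic = 5.046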